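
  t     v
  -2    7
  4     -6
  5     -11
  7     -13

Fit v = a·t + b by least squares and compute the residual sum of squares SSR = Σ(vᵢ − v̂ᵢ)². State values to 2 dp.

Normal-equation sums: Σt·t = 94, Σt = 14, Σ1 = 4.
For Mᵀv: Σt·v = -184, Σv = -23.
Eliminating b: 4·(row 1) − 14·(row 2) gives 180·a = 4·(-184) − 14·(-23) = -414, so a = -23/10.
Then b = ((-23) − 14·(-23/10))/4 = 23/10.
Residuals: 1/10, 9/10, -9/5, 4/5; SSR = 47/10.

SSR = 4.70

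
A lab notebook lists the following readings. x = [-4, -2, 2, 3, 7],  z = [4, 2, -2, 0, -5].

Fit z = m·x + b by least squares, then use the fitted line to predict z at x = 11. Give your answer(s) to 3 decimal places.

Forming MᵀM = [[82, 6]; [6, 5]] and Mᵀz = [-59, -1]ᵀ gives MᵀM·[m, b]ᵀ = Mᵀz.
Eliminating b: 5·(row 1) − 6·(row 2) gives 374·m = 5·(-59) − 6·(-1) = -289, so m = -17/22.
Then b = ((-1) − 6·(-17/22))/5 = 8/11.
At x = 11: ẑ = (-17/22)·(11) + (8/11)·(1) = -171/22.

ẑ = -7.773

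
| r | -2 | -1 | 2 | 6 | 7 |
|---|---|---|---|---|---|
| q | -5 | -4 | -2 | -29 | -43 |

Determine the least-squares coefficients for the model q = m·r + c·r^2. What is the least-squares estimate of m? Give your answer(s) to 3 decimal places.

From the data, Σr·r = 94, Σr·r^2 = 558, Σr^2·r^2 = 3730.
Right-hand side: Σr·q = -465, Σr^2·q = -3183.
Δ = 94·3730 − 558² = 39256.
m = ((-465)·3730 − 558·(-3183))/39256 = 744/701; c = (94·(-3183) − 558·(-465))/39256 = -1419/1402.

m = 1.061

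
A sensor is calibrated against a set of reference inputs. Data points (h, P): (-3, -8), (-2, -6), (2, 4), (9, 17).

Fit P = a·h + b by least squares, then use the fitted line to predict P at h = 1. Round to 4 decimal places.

Sums needed: Σh·h = 98, Σh = 6, Σ1 = 4.
For AᵀP: Σh·P = 197, ΣP = 7.
Normal equations: [[98, 6]; [6, 4]]·[a, b]ᵀ = [197, 7]ᵀ.
det = 98·4 − 6² = 356.
a = (197·4 − 6·7)/356 = 373/178; b = (98·7 − 6·197)/356 = -124/89.
At h = 1: P̂ = (373/178)·(1) + (-124/89)·(1) = 125/178.

P̂ = 0.7022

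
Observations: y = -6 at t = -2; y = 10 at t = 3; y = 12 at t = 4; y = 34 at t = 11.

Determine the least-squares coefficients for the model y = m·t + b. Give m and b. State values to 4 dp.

Setting ∂/∂m … = 0 gives: 150·m + 16·b = 464;  16·m + 4·b = 50.
Determinant 150·4 − 16² = 344.
m = (464·4 − 16·50)/344 = 132/43; b = (150·50 − 16·464)/344 = 19/86.

m = 3.0698, b = 0.2209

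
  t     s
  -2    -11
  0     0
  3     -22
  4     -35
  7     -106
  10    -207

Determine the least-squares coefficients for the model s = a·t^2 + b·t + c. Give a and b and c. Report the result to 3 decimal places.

a = -2.023, b = -0.355, c = -2.183

AᵀA·[a, b, c]ᵀ = Aᵀs reads: 12754·a + 1426·b + 178·c = -26696;  1426·a + 178·b + 22·c = -2996;  178·a + 22·b + 6·c = -381.
(Σt^2·t^2 = 12754, Σt^2·t = 1426, Σt^2 = 178, Σt·t = 178, Σt = 22, Σ1 = 6, Σt^2·s = -26696, Σt·s = -2996, Σs = -381.)
Row-reducing yields a = -65423/32340, b = -2297/6468, c = -5883/2695.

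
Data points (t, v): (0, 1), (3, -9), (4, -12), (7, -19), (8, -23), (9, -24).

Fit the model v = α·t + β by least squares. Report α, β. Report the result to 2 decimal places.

α = -2.78, β = 0.04

Entries of MᵀM: Σt·t = 219, Σt = 31, Σ1 = 6.
Moment sums: Σt·v = -608, Σv = -86.
MᵀM·[α, β]ᵀ = Mᵀv becomes [[219, 31]; [31, 6]]·[α, β]ᵀ = [-608, -86]ᵀ.
Determinant 219·6 − 31² = 353.
α = ((-608)·6 − 31·(-86))/353 = -982/353; β = (219·(-86) − 31·(-608))/353 = 14/353.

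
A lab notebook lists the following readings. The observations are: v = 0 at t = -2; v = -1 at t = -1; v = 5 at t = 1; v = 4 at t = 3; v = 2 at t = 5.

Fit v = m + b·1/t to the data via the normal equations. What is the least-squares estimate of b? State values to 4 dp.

b = 3.1933

MᵀM·[m, b]ᵀ = Mᵀv reads: 5·m + (1/30)·b = 10;  (1/30)·m + (2161/900)·b = 116/15.
Δ = 5·(2161/900) − (1/30)² = 2701/225.
m = (10·(2161/900) − (1/30)·(116/15))/(2701/225) = 10689/5402; b = (5·(116/15) − (1/30)·10)/(2701/225) = 8625/2701.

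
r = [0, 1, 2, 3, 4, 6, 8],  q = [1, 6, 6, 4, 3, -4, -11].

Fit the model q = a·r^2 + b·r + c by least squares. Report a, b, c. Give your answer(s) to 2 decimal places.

Compute the Gram sums: Σr^2·r^2 = 5746, Σr^2·r = 828, Σr^2 = 130, Σr·r = 130, Σr = 24, Σ1 = 7.
For Xᵀq: Σr^2·q = -734, Σr·q = -70, Σq = 5.
Normal equations: [[5746, 828, 130]; [828, 130, 24]; [130, 24, 7]]·[a, b, c]ᵀ = [-734, -70, 5]ᵀ.
Row-reducing yields a = -10744/22449, b = 15027/7483, c = 61003/22449.

a = -0.48, b = 2.01, c = 2.72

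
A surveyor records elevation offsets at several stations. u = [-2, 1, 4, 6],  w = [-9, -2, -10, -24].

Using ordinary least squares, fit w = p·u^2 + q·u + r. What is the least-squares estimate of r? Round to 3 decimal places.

Compute the Gram sums: Σu^2·u^2 = 1569, Σu^2·u = 273, Σu^2 = 57, Σu·u = 57, Σu = 9, Σ1 = 4.
Moment sums: Σu^2·w = -1062, Σu·w = -168, Σw = -45.
Normal equations: [[1569, 273, 57]; [273, 57, 9]; [57, 9, 4]]·[p, q, r]ᵀ = [-1062, -168, -45]ᵀ.
Solving the 3×3 system (Gaussian elimination) gives p = -1289/1524, q = 2309/1524, r = -331/127.

r = -2.606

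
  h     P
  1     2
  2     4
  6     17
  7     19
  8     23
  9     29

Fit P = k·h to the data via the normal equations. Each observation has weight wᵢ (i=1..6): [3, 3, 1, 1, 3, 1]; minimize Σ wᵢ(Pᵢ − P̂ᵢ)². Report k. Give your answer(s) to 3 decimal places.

k = 2.890

Compute the Gram sums: Σwᵢ·h·h = 373.
And Σwᵢ·h·P = 1078.
XᵀWX·[k]ᵀ = XᵀWP becomes [[373]]·[k]ᵀ = [1078]ᵀ.
Hence k = 1078 / 373 ≈ 2.89008.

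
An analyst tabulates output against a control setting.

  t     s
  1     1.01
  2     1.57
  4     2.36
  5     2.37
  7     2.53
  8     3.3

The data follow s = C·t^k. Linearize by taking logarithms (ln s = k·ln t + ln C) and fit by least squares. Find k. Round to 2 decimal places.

With ln sᵢ as the transformed response and ln tᵢ as the regressor:
Sums: Σln t = 7.7142, Σ(ln t)² = 13.1032, Σln s = 4.3047, Σln t·ln s = 7.1807.
Normal system: [[13.1032, 7.7142]; [7.7142, 6]]·[k, ln C]ᵀ = [7.1807, 4.3047]ᵀ.
Δ = 13.1032·6 − (7.7142)² = 19.1098; k = (7.1807·6 − 7.7142·4.3047)/19.1098 = 0.51684, ln C = (13.1032·4.3047 − 7.7142·7.1807)/19.1098 = 0.05295.

k = 0.52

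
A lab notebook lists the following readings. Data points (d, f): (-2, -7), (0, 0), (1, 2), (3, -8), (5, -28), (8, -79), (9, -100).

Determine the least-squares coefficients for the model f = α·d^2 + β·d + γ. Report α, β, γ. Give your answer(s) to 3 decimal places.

α = -1.386, β = 1.186, γ = 0.927

Forming AᵀA = [[11380, 1386, 184]; [1386, 184, 24]; [184, 24, 7]] and Aᵀf = [-13954, -1680, -220]ᵀ gives AᵀA·[α, β, γ]ᵀ = Aᵀf.
Inverting the 3×3 Gram matrix, [α, β, γ]ᵀ = [-77044/55603, 65937/55603, 51564/55603]ᵀ.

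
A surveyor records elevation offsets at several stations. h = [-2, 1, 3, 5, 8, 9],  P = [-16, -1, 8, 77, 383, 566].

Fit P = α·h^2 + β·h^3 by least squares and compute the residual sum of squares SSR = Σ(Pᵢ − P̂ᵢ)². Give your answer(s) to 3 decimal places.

Forming MᵀM = [[11380, 95154]; [95154, 810004]] and MᵀP = [72290, 618678]ᵀ gives MᵀM·[α, β]ᵀ = MᵀP.
det = 11380·810004 − 95154² = 163561804.
α = (72290·810004 − 95154·618678)/163561804 = -78624313/40890451; β = (11380·618678 − 95154·72290)/163561804 = 40468245/40890451.
Residuals: -842316/2152129, -2734383/40890451, -57900190/40890451, 55641927/40890451, -26742675/40890451, 1602002/5841493; SSR = 184712705/40890451.

SSR = 4.517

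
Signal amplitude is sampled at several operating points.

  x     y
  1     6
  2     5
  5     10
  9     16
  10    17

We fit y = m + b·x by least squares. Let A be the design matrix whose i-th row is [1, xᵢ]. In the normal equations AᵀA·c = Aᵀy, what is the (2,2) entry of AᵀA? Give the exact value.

211

Row 2 ↔ basis x, column 2 ↔ basis x, so (AᵀA)_{2,2} = Σᵢ (x)·(x) = (1)·(1) + (2)·(2) + (5)·(5) + (9)·(9) + (10)·(10) = 211.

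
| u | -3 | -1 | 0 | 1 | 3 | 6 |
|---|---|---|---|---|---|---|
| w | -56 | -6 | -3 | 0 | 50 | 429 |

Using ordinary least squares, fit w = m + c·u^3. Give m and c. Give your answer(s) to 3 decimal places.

m = -2.954, c = 1.999

With design matrix X, XᵀX = [[6, 216]; [216, 48116]] and Xᵀw = [414, 95532]ᵀ.
Determinant 6·48116 − 216² = 242040.
m = (414·48116 − 216·95532)/242040 = -29787/10085; c = (6·95532 − 216·414)/242040 = 20157/10085.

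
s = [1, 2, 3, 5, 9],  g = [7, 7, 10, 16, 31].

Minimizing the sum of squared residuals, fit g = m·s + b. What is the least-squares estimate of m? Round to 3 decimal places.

m = 3.150

Normal-equation sums: Σs·s = 120, Σs = 20, Σ1 = 5.
And Σs·g = 410, Σg = 71.
Eliminating b: 5·(row 1) − 20·(row 2) gives 200·m = 5·410 − 20·71 = 630, so m = 63/20.
Then b = (71 − 20·(63/20))/5 = 8/5.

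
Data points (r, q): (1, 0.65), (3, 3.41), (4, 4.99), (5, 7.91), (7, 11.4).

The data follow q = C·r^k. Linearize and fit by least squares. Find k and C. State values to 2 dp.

Taking logs, ln q = k·ln r + ln C, so regress ln q on ln r.
Over the data: Σln r = 6.0403, Σ(ln r)² = 9.5056, Σln q = 6.9051, Σln r·ln q = 11.6402.
Normal system: [[9.5056, 6.0403]; [6.0403, 5]]·[k, ln C]ᵀ = [11.6402, 6.9051]ᵀ.
Δ = 9.5056·5 − (6.0403)² = 11.0434; k = (11.6402·5 − 6.0403·6.9051)/11.0434 = 1.49340, ln C = (9.5056·6.9051 − 6.0403·11.6402)/11.0434 = -0.42309, so C = exp(-0.42309) = 0.65502.

k = 1.49, C = 0.66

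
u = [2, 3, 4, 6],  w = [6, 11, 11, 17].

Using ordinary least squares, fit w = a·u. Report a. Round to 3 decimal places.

Normal-equation sums: Σu·u = 65.
Moment sums: Σu·w = 191.
AᵀA·[a]ᵀ = Aᵀw becomes [[65]]·[a]ᵀ = [191]ᵀ.
Hence a = 191 / 65 ≈ 2.93846.

a = 2.938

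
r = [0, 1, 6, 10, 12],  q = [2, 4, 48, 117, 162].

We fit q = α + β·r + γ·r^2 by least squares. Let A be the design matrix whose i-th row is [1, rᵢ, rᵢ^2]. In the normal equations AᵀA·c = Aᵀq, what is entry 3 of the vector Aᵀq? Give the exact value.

Entry 3 ↔ basis r^2, so (Aᵀq)_{3} = Σᵢ (r^2)·qᵢ = (0)·(2) + (1)·(4) + (36)·(48) + (100)·(117) + (144)·(162) = 36760.

36760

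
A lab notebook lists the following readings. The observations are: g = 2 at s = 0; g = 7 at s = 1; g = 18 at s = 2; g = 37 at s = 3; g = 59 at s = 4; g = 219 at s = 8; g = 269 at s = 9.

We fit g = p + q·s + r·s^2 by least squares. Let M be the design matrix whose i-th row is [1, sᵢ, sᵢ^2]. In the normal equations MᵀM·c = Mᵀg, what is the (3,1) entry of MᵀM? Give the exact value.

Row 3 ↔ basis s^2, column 1 ↔ basis 1, so (MᵀM)_{3,1} = Σᵢ s^2 = (0)·(1) + (1)·(1) + (4)·(1) + (9)·(1) + (16)·(1) + (64)·(1) + (81)·(1) = 175.

175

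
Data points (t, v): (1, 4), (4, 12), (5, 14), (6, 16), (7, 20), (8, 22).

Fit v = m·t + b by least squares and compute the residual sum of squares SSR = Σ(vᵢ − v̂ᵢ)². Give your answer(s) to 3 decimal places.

SSR = 1.211

The normal system XᵀX·[m, b]ᵀ = Xᵀv is [[191, 31]; [31, 6]]·[m, b]ᵀ = [534, 88]ᵀ.
det = 191·6 − 31² = 185.
m = (534·6 − 31·88)/185 = 476/185; b = (191·88 − 31·534)/185 = 254/185.
Residuals: 2/37, 62/185, -44/185, -30/37, 114/185, 8/185; SSR = 224/185.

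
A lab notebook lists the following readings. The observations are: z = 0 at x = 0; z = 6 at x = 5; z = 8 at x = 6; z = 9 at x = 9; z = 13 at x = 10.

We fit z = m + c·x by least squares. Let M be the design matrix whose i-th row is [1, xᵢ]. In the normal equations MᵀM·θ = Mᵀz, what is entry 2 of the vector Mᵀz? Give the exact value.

Entry 2 ↔ basis x, so (Mᵀz)_{2} = Σᵢ (x)·zᵢ = (0)·(0) + (5)·(6) + (6)·(8) + (9)·(9) + (10)·(13) = 289.

289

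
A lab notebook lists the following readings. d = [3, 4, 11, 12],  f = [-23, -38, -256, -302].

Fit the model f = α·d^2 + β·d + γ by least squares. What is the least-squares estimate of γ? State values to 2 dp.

Normal-equation sums: Σd^2·d^2 = 35714, Σd^2·d = 3150, Σd^2 = 290, Σd·d = 290, Σd = 30, Σ1 = 4.
Moment sums: Σd^2·f = -75279, Σd·f = -6661, Σf = -619.
So XᵀX·[α, β, γ]ᵀ = Xᵀf: [[35714, 3150, 290]; [3150, 290, 30]; [290, 30, 4]]·[α, β, γ]ᵀ = [-75279, -6661, -619]ᵀ.
Inverting the 3×3 Gram matrix, [α, β, γ]ᵀ = [-31/16, -2071/1040, 17/26]ᵀ.

γ = 0.65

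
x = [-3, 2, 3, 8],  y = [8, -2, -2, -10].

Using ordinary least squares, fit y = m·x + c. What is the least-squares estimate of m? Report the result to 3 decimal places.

Normal-equation sums: Σx·x = 86, Σx = 10, Σ1 = 4.
Right-hand side: Σx·y = -114, Σy = -6.
MᵀM·[m, c]ᵀ = Mᵀy becomes [[86, 10]; [10, 4]]·[m, c]ᵀ = [-114, -6]ᵀ.
Eliminating c: 4·(row 1) − 10·(row 2) gives 244·m = 4·(-114) − 10·(-6) = -396, so m = -99/61.
Then c = ((-6) − 10·(-99/61))/4 = 156/61.

m = -1.623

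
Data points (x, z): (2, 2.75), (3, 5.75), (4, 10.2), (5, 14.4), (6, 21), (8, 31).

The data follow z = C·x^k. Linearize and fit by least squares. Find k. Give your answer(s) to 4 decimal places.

Taking logs, ln z = k·ln x + ln C, so regress ln z on ln x.
XᵀX = [[13.7340, 8.6587]; [8.6587, 6]], rhs = [22.7310, 14.2289]ᵀ  (here Σln x = 8.6587, Σ(ln x)² = 13.7340, Σln z = 14.2289, Σln x·ln z = 22.7310).
Slope k = (n·Σln x·ln z − Σln x·Σln z)/(n·Σ(ln x)² − (Σln x)²) = (6·22.7310 − 8.6587·14.2289)/7.4309 = 1.77391; ln C = (Σln z − k·Σln x)/n = -0.18848.

k = 1.7739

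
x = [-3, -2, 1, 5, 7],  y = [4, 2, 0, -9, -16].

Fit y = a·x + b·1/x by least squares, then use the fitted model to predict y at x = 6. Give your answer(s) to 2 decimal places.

The normal system MᵀM·[a, b]ᵀ = Mᵀy is [[88, 5]; [5, 62689/44100]]·[a, b]ᵀ = [-173, -674/105]ᵀ.
det = 88·(62689/44100) − 5² = 1103533/11025.
a = ((-173)·(62689/44100) − 5·(-674/105))/(1103533/11025) = -9429797/4414132; b = (88·(-674/105) − 5·(-173))/(1103533/11025) = 3308865/1103533.
At x = 6: ŷ = (-9429797/4414132)·(6) + (3308865/1103533)·(1/6) = -13593218/1103533.

ŷ = -12.32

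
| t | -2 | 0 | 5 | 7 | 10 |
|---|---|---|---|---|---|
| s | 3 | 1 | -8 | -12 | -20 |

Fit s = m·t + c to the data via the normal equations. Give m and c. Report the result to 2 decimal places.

m = -1.90, c = 0.39

XᵀX·[m, c]ᵀ = Xᵀs reads: 178·m + 20·c = -330;  20·m + 5·c = -36.
(Σt·t = 178, Σt = 20, Σ1 = 5, Σt·s = -330, Σs = -36.)
Δ = 178·5 − 20² = 490.
m = ((-330)·5 − 20·(-36))/490 = -93/49; c = (178·(-36) − 20·(-330))/490 = 96/245.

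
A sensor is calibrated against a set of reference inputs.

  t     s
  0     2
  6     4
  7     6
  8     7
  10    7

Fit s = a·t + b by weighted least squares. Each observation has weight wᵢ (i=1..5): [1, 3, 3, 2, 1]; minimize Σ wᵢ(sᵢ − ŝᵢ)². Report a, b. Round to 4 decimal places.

With design matrix X, XᵀWX = [[483, 65]; [65, 10]] and XᵀWs = [380, 53]ᵀ.
Determinant 483·10 − 65² = 605.
a = (380·10 − 65·53)/605 = 71/121; b = (483·53 − 65·380)/605 = 899/605.

a = 0.5868, b = 1.4860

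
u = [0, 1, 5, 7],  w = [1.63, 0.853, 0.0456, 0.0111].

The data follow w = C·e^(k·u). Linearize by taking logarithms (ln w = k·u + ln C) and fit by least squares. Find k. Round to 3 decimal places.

k = -0.718

Taking logs, ln w = k·u + ln C, so regress ln w on u.
Σu = 13.0000, Σ(u)² = 75.0000, Σln w = -7.2591, Σu·ln w = -47.1039.
Equations: 75.0000·k + 13.0000·ln C = -47.1039;  13.0000·k + 4·ln C = -7.2591.
Slope k = (n·Σu·ln w − Σu·Σln w)/(n·Σ(u)² − (Σu)²) = (4·-47.1039 − 13.0000·-7.2591)/131.0000 = -0.71792; ln C = (Σln w − k·Σu)/n = 0.51848.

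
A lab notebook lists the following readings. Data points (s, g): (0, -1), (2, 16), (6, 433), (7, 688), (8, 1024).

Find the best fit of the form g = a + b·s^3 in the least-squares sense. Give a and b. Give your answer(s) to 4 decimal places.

From the data, Σ1 = 5, Σs^3 = 1079, Σs^3·s^3 = 426513.
For Mᵀg: Σg = 2160, Σs^3·g = 853928.
det = 5·426513 − 1079² = 968324.
a = (2160·426513 − 1079·853928)/968324 = -4294/34583; b = (5·853928 − 1079·2160)/968324 = 69250/34583.

a = -0.1242, b = 2.0024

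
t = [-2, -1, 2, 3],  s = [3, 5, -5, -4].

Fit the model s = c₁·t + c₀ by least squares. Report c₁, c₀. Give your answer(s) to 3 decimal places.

c₁ = -1.912, c₀ = 0.706

The normal system XᵀX·[c₁, c₀]ᵀ = Xᵀs is [[18, 2]; [2, 4]]·[c₁, c₀]ᵀ = [-33, -1]ᵀ.
Eliminating c₀: 4·(row 1) − 2·(row 2) gives 68·c₁ = 4·(-33) − 2·(-1) = -130, so c₁ = -65/34.
Then c₀ = ((-1) − 2·(-65/34))/4 = 12/17.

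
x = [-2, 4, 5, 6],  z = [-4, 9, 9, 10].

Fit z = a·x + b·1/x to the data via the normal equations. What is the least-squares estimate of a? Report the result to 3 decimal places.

Setting ∂/∂a … = 0 gives: 81·a + 4·b = 149;  4·a + (1369/3600)·b = 463/60.
Determinant 81·(1369/3600) − 4² = 5921/400.
a = (149·(1369/3600) − 4·(463/60))/(5921/400) = 92861/53289; b = (81·(463/60) − 4·149)/(5921/400) = 11620/5921.

a = 1.743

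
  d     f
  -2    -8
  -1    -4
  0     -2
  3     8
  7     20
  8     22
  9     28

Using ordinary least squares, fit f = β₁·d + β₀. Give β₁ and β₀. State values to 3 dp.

The normal equations are: 208·β₁ + 24·β₀ = 612;  24·β₁ + 7·β₀ = 64.
(Σd·d = 208, Σd = 24, Σ1 = 7, Σd·f = 612, Σf = 64.)
det = 208·7 − 24² = 880.
β₁ = (612·7 − 24·64)/880 = 687/220; β₀ = (208·64 − 24·612)/880 = -86/55.

β₁ = 3.123, β₀ = -1.564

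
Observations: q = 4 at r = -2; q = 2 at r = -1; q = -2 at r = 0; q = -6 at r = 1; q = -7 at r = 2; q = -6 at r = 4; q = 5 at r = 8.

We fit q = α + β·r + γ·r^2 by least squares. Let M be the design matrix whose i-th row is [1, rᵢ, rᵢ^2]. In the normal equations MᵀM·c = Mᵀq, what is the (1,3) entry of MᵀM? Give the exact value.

Row 1 ↔ basis 1, column 3 ↔ basis r^2, so (MᵀM)_{1,3} = Σᵢ r^2 = (1)·(4) + (1)·(1) + (1)·(0) + (1)·(1) + (1)·(4) + (1)·(16) + (1)·(64) = 90.

90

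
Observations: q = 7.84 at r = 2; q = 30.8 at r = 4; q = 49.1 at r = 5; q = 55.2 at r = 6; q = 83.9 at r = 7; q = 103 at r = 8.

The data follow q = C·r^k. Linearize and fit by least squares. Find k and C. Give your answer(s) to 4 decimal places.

k = 1.8454, C = 2.2682

Linearized form: ln q = k·ln r + ln C. From the 6 transformed points,
Σln r = 9.5060, Σ(ln r)² = 16.3136, Σln q = 22.4559, Σln r·ln q = 37.8898.
Equations: 16.3136·k + 9.5060·ln C = 37.8898;  9.5060·k + 6·ln C = 22.4559.
Δ = 16.3136·6 − (9.5060)² = 7.5177; k = (37.8898·6 − 9.5060·22.4559)/7.5177 = 1.84536, ln C = (16.3136·22.4559 − 9.5060·37.8898)/7.5177 = 0.81899, so C = exp(0.81899) = 2.26820.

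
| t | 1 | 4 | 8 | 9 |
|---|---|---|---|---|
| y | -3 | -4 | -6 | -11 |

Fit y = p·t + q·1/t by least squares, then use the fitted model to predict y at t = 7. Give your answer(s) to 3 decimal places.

ŷ = -7.116

From the data, Σt·t = 162, Σt·1/t = 4, Σ1/t·1/t = 5653/5184.
For Xᵀy: Σt·y = -166, Σ1/t·y = -215/36.
Δ = 162·(5653/5184) − 4² = 5141/32.
p = ((-166)·(5653/5184) − 4·(-215/36))/(5141/32) = -407279/416421; q = (162·(-215/36) − 4·(-166))/(5141/32) = -9712/5141.
At t = 7: ŷ = (-407279/416421)·(7) + (-9712/5141)·(1/7) = -20743343/2914947.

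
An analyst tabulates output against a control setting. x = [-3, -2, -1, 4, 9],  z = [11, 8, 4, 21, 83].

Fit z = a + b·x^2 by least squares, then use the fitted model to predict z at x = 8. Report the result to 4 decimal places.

ẑ = 66.4844

Entries of MᵀM: Σ1 = 5, Σx^2 = 111, Σx^2·x^2 = 6915.
For Mᵀz: Σz = 127, Σx^2·z = 7194.
Eliminating b: 6915·(row 1) − 111·(row 2) gives 22254·a = 6915·127 − 111·7194 = 79671, so a = 26557/7418.
Then b = (7194 − 111·(26557/7418))/6915 = 7291/7418.
At x = 8: ẑ = (26557/7418)·(1) + (7291/7418)·(64) = 493181/7418.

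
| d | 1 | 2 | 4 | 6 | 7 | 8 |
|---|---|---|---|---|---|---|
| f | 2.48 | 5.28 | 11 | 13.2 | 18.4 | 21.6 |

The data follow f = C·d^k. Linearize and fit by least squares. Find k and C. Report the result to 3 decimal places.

k = 1.004, C = 2.547

Let Y = ln f. Fitting Y = k·ln d + ln C by least squares:
Over the data: Σln d = 7.8966, Σ(ln d)² = 13.7233, Σln f = 13.5353, Σln d·ln f = 21.1573.
Normal system: [[13.7233, 7.8966]; [7.8966, 6]]·[k, ln C]ᵀ = [21.1573, 13.5353]ᵀ.
Solving (det = 19.9843): k = 1.00386, ln C = 0.93472, so C = exp(0.93472) = 2.54651.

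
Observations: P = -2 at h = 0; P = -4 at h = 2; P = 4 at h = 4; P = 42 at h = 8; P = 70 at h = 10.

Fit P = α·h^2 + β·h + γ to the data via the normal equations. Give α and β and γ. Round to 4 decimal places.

The normal equations are: 14368·α + 1584·β + 184·γ = 9736;  1584·α + 184·β + 24·γ = 1044;  184·α + 24·β + 5·γ = 110.
Row-reducing yields α = 1161/1232, β = -1293/616, γ = -401/154.

α = 0.9424, β = -2.0990, γ = -2.6039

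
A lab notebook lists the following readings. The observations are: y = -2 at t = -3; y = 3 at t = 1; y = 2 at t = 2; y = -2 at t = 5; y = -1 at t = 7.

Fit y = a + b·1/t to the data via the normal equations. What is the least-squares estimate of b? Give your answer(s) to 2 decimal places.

b = 4.27

XᵀX·[a, b]ᵀ = Xᵀy reads: 5·a + (317/210)·b = 0;  (317/210)·a + (62689/44100)·b = 433/105.
(Σ1 = 5, Σ1/t = 317/210, Σ1/t·1/t = 62689/44100, Σy = 0, Σ1/t·y = 433/105.)
Eliminating b: (62689/44100)·(row 1) − (317/210)·(row 2) gives (53239/11025)·a = (62689/44100)·0 − (317/210)·(433/105) = -137261/22050, so a = -137261/106478.
Then b = ((433/105) − (317/210)·(-137261/106478))/(62689/44100) = 227325/53239.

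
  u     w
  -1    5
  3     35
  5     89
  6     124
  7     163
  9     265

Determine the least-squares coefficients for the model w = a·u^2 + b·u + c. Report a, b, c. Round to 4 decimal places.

From the data, Σu^2·u^2 = 10965, Σu^2·u = 1439, Σu^2 = 201, Σu·u = 201, Σu = 29, Σ1 = 6.
Moment sums: Σu^2·w = 36461, Σu·w = 4815, Σw = 681.
Inverting the 3×3 Gram matrix, [a, b, c]ᵀ = [17698/5829, 16621/9715, 102538/29145]ᵀ.

a = 3.0362, b = 1.7109, c = 3.5182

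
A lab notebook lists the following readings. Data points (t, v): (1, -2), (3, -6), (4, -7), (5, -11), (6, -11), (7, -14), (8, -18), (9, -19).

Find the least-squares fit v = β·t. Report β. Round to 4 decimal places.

Normal-equation sums: Σt·t = 281.
Right-hand side: Σt·v = -582.
β = (-582)/281 = -2.07117.

β = -2.0712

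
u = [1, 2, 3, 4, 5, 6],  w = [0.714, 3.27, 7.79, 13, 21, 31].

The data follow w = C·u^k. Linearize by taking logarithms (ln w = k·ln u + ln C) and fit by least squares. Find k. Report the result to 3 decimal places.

k = 2.090

With ln wᵢ as the transformed response and ln uᵢ as the regressor:
Σln u = 6.5793, Σ(ln u)² = 9.4099, Σln w = 11.9442, Σln u·ln w = 17.6851.
Equations: 9.4099·k + 6.5793·ln C = 17.6851;  6.5793·k + 6·ln C = 11.9442.
Slope k = (n·Σln u·ln w − Σln u·Σln w)/(n·Σ(ln u)² − (Σln u)²) = (6·17.6851 − 6.5793·11.9442)/13.1729 = 2.08965; ln C = (Σln w − k·Σln u)/n = -0.30069.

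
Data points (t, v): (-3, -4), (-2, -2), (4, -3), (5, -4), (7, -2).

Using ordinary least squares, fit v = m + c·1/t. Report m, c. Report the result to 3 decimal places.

m = -3.023, c = -0.474

Setting ∂/∂m … = 0 gives: 5·m + (-101/420)·c = -15;  (-101/420)·m + (85381/176400)·c = 209/420.
Δ = 5·(85381/176400) − (-101/420)² = 26044/11025.
m = ((-15)·(85381/176400) − (-101/420)·(209/420))/(26044/11025) = -629803/208352; c = (5·(209/420) − (-101/420)·(-15))/(26044/11025) = -24675/52088.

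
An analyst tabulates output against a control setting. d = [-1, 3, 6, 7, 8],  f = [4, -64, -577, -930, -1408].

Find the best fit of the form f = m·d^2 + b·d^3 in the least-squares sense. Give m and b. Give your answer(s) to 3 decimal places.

Forming MᵀM = [[7875, 57593]; [57593, 427179]] and Mᵀf = [-157026, -1166250]ᵀ gives MᵀM·[m, b]ᵀ = Mᵀf.
Δ = 7875·427179 − 57593² = 47080976.
m = ((-157026)·427179 − 57593·(-1166250))/47080976 = 22406649/11770244; b = (7875·(-1166250) − 57593·(-157026))/47080976 = -35155083/11770244.

m = 1.904, b = -2.987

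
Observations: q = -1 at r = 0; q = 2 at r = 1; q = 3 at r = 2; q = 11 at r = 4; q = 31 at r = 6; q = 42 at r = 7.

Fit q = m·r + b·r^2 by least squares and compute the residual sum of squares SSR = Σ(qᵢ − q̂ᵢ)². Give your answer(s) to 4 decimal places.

SSR = 7.1871

With design matrix X, XᵀX = [[106, 632]; [632, 3970]] and Xᵀq = [532, 3364]ᵀ.
Eliminating b: 3970·(row 1) − 632·(row 2) gives 21396·m = 3970·532 − 632·3364 = -14008, so m = -3502/5349.
Then b = (3364 − 632·(-3502/5349))/3970 = 5090/5349.
Residuals: -1, 9110/5349, 897/1783, -8593/5349, 1197/1783, -238/5349; SSR = 38444/5349.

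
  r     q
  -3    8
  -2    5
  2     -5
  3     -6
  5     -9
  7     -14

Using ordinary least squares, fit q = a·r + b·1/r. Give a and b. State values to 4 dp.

a = -1.8844, b = -2.7605

Sums needed: Σr·r = 100, Σr·1/r = 6, Σ1/r·1/r = 17257/22050.
Right-hand side: Σr·q = -205, Σ1/r·q = -202/15.
So XᵀX·[a, b]ᵀ = Xᵀq: [[100, 6]; [6, 17257/22050]]·[a, b]ᵀ = [-205, -202/15]ᵀ.
Eliminating b: (17257/22050)·(row 1) − 6·(row 2) gives (18638/441)·a = (17257/22050)·(-205) − 6·(-202/15) = -351209/4410, so a = -351209/186380.
Then b = ((-202/15) − 6·(-351209/186380))/(17257/22050) = -25725/9319.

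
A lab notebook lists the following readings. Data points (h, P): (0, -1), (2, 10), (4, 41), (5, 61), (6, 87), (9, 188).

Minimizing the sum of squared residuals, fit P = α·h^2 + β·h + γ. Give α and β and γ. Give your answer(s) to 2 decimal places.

With design matrix M, MᵀM = [[8754, 1142, 162]; [1142, 162, 26]; [162, 26, 6]] and MᵀP = [20581, 2703, 386]ᵀ.
Row-reducing yields α = 35873/16860, β = 2145/1124, γ = -5834/4215.

α = 2.13, β = 1.91, γ = -1.38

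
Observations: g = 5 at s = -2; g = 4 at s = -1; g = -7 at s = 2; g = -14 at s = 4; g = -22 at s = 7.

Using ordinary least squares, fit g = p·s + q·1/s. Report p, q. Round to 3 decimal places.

The normal equations are: 74·p + 5·q = -238;  5·p + (1241/784)·q = -233/14.
(Σs·s = 74, Σs·1/s = 5, Σ1/s·1/s = 1241/784, Σs·g = -238, Σ1/s·g = -233/14.)
Determinant 74·(1241/784) − 5² = 36117/392.
p = ((-238)·(1241/784) − 5·(-233/14))/(36117/392) = -38353/12039; q = (74·(-233/14) − 5·(-238))/(36117/392) = -5432/12039.

p = -3.186, q = -0.451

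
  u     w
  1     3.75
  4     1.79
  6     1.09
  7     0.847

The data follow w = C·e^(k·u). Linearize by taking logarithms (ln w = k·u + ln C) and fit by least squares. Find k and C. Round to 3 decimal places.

k = -0.248, C = 4.811

With ln wᵢ as the transformed response and uᵢ as the regressor:
AᵀA = [[102.0000, 18.0000]; [18.0000, 4]], rhs = [3.0053, 1.8241]ᵀ  (here Σu = 18.0000, Σ(u)² = 102.0000, Σln w = 1.8241, Σu·ln w = 3.0053).
Solving (det = 84.0000): k = -0.24777, ln C = 1.57098, so C = exp(1.57098) = 4.81135.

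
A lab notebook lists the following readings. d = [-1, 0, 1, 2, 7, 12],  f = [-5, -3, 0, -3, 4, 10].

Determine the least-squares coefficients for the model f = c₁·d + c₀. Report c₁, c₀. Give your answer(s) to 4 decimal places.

Forming MᵀM = [[199, 21]; [21, 6]] and Mᵀf = [147, 3]ᵀ gives MᵀM·[c₁, c₀]ᵀ = Mᵀf.
Determinant 199·6 − 21² = 753.
c₁ = (147·6 − 21·3)/753 = 273/251; c₀ = (199·3 − 21·147)/753 = -830/251.

c₁ = 1.0876, c₀ = -3.3068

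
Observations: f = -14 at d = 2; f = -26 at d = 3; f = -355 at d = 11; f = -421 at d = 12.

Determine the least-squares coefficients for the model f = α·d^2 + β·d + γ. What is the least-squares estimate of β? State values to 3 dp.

From the data, Σd^2·d^2 = 35474, Σd^2·d = 3094, Σd^2 = 278, Σd·d = 278, Σd = 28, Σ1 = 4.
Moment sums: Σd^2·f = -103869, Σd·f = -9063, Σf = -816.
So AᵀA·[α, β, γ]ᵀ = Aᵀf: [[35474, 3094, 278]; [3094, 278, 28]; [278, 28, 4]]·[α, β, γ]ᵀ = [-103869, -9063, -816]ᵀ.
Solving the 3×3 system (Gaussian elimination) gives α = -3, β = 93/82, γ = -141/41.

β = 1.134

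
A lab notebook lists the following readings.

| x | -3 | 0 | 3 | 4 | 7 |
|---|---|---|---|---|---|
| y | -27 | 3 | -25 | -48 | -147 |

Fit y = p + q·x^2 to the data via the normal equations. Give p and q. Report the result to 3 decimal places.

Sums needed: Σ1 = 5, Σx^2 = 83, Σx^2·x^2 = 2819.
And Σy = -244, Σx^2·y = -8439.
Normal equations: [[5, 83]; [83, 2819]]·[p, q]ᵀ = [-244, -8439]ᵀ.
Δ = 5·2819 − 83² = 7206.
p = ((-244)·2819 − 83·(-8439))/7206 = 12601/7206; q = (5·(-8439) − 83·(-244))/7206 = -21943/7206.

p = 1.749, q = -3.045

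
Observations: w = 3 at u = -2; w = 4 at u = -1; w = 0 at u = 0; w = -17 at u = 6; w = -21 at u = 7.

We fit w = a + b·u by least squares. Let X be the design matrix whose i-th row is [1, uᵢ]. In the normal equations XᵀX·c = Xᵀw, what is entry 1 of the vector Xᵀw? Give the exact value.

Entry 1 ↔ basis 1, so (Xᵀw)_{1} = Σᵢ wᵢ = (1)·(3) + (1)·(4) + (1)·(0) + (1)·(-17) + (1)·(-21) = -31.

-31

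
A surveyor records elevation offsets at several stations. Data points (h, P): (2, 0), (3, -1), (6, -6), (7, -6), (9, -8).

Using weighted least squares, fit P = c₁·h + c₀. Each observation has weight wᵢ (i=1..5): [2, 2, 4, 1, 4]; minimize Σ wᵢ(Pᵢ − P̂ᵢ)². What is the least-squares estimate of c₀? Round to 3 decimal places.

Sums needed: Σwᵢ·h·h = 543, Σwᵢ·h = 77, Σwᵢ·1 = 13.
For XᵀWP: Σwᵢ·h·P = -480, Σwᵢ·P = -64.
So XᵀWX·[c₁, c₀]ᵀ = XᵀWP: [[543, 77]; [77, 13]]·[c₁, c₀]ᵀ = [-480, -64]ᵀ.
Determinant 543·13 − 77² = 1130.
c₁ = ((-480)·13 − 77·(-64))/1130 = -656/565; c₀ = (543·(-64) − 77·(-480))/1130 = 1104/565.

c₀ = 1.954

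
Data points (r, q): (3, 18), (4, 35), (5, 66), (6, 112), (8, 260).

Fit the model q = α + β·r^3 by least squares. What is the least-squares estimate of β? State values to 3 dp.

AᵀA·[α, β]ᵀ = Aᵀq reads: 5·α + 944·β = 491;  944·α + 329250·β = 168288.
(Σ1 = 5, Σr^3 = 944, Σr^3·r^3 = 329250, Σq = 491, Σr^3·q = 168288.)
Eliminating β: 329250·(row 1) − 944·(row 2) gives 755114·α = 329250·491 − 944·168288 = 2797878, so α = 1398939/377557.
Then β = (168288 − 944·(1398939/377557))/329250 = 188968/377557.

β = 0.501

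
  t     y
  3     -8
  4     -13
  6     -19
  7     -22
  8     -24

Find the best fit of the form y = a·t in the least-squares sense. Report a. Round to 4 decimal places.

From the data, Σt·t = 174.
Moment sums: Σt·y = -536.
So AᵀA·[a]ᵀ = Aᵀy: [[174]]·[a]ᵀ = [-536]ᵀ.
a = (-536)/174 = -3.08046.

a = -3.0805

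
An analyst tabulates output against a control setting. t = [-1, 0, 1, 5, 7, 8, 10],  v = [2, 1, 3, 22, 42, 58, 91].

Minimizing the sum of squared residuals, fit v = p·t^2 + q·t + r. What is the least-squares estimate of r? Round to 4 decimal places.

Entries of XᵀX: Σt^2·t^2 = 17124, Σt^2·t = 1980, Σt^2 = 240, Σt·t = 240, Σt = 30, Σ1 = 7.
Moment sums: Σt^2·v = 15425, Σt·v = 1779, Σv = 219.
Row-reducing yields p = 4813/5016, q = -5439/8360, r = 983/836.

r = 1.1758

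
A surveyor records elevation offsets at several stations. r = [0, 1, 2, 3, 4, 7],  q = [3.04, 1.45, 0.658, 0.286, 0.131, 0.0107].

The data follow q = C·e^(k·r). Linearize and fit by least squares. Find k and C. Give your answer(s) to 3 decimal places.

With ln qᵢ as the transformed response and rᵢ as the regressor:
Σr = 17.0000, Σ(r)² = 79.0000, Σln q = -6.7570, Σr·ln q = -44.1136.
Normal system: [[79.0000, 17.0000]; [17.0000, 6]]·[k, ln C]ᵀ = [-44.1136, -6.7570]ᵀ.
Δ = 79.0000·6 − (17.0000)² = 185.0000; k = (-44.1136·6 − 17.0000·-6.7570)/185.0000 = -0.80980, ln C = (79.0000·-6.7570 − 17.0000·-44.1136)/185.0000 = 1.16828, so C = exp(1.16828) = 3.21646.

k = -0.810, C = 3.216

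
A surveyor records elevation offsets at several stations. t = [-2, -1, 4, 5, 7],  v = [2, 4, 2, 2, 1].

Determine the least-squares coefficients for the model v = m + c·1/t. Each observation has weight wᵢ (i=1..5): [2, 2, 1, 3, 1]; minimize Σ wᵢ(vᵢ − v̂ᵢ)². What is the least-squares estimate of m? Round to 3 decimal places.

m = 1.990

With design matrix M, MᵀWM = [[9, -281/140]; [-281/140, 52977/19600]] and MᵀWv = [21, -571/70]ᵀ.
Eliminating c: (52977/19600)·(row 1) − (-281/140)·(row 2) gives (49729/2450)·m = (52977/19600)·21 − (-281/140)·(-571/70) = 158323/3920, so m = 791615/397832.
Then c = ((-571/70) − (-281/140)·(791615/397832))/(52977/19600) = -153195/99458.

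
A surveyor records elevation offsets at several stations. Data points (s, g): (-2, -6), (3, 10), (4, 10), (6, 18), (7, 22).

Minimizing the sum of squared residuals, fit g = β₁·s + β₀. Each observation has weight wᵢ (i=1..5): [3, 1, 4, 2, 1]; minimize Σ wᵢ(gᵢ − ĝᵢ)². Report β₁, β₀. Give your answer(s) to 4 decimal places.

Forming MᵀWM = [[206, 32]; [32, 11]] and MᵀWg = [596, 90]ᵀ gives MᵀWM·[β₁, β₀]ᵀ = MᵀWg.
det = 206·11 − 32² = 1242.
β₁ = (596·11 − 32·90)/1242 = 1838/621; β₀ = (206·90 − 32·596)/1242 = -266/621.

β₁ = 2.9597, β₀ = -0.4283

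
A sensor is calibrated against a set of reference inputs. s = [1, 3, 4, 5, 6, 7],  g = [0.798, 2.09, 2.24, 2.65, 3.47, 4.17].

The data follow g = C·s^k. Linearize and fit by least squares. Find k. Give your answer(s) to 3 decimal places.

Taking logs, ln g = k·ln s + ln C, so regress ln g on ln s.
Σln s = 7.8320, Σ(ln s)² = 12.7160, Σln g = 4.9646, Σln s·ln g = 8.5042.
Equations: 12.7160·k + 7.8320·ln C = 8.5042;  7.8320·k + 6·ln C = 4.9646.
Slope k = (n·Σln s·ln g − Σln s·Σln g)/(n·Σ(ln s)² − (Σln s)²) = (6·8.5042 − 7.8320·4.9646)/14.9557 = 0.81187; ln C = (Σln g − k·Σln s)/n = -0.23233.

k = 0.812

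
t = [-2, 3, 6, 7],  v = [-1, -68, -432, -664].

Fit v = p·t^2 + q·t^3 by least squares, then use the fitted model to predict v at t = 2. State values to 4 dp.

v̂ = -24.0973

The normal equations are: 3794·p + 24794·q = -48704;  24794·p + 165098·q = -322892.
det = 3794·165098 − 24794² = 11639376.
p = ((-48704)·165098 − 24794·(-322892))/11639376 = -488177/161658; q = (3794·(-322892) − 24794·(-48704))/11639376 = -34693/23094.
At t = 2: v̂ = (-488177/161658)·(4) + (-34693/23094)·(8) = -1947758/80829.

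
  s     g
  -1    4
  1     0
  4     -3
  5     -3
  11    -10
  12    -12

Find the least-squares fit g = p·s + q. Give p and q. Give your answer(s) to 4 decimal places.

Normal-equation sums: Σs·s = 308, Σs = 32, Σ1 = 6.
For Xᵀg: Σs·g = -285, Σg = -24.
Normal equations: [[308, 32]; [32, 6]]·[p, q]ᵀ = [-285, -24]ᵀ.
det = 308·6 − 32² = 824.
p = ((-285)·6 − 32·(-24))/824 = -471/412; q = (308·(-24) − 32·(-285))/824 = 216/103.

p = -1.1432, q = 2.0971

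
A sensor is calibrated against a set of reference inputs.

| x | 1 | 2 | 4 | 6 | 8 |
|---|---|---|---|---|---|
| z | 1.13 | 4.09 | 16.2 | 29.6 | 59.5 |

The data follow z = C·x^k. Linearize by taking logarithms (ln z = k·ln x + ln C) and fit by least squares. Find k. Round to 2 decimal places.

k = 1.88

Linearized form: ln z = k·ln x + ln C. From the 5 transformed points,
Sums: Σln x = 5.9506, Σ(ln x)² = 9.9367, Σln z = 11.7895, Σln x·ln z = 19.4038.
Normal system: [[9.9367, 5.9506]; [5.9506, 5]]·[k, ln C]ᵀ = [19.4038, 11.7895]ᵀ.
Δ = 9.9367·5 − (5.9506)² = 14.2736; k = (19.4038·5 − 5.9506·11.7895)/14.2736 = 1.88206, ln C = (9.9367·11.7895 − 5.9506·19.4038)/14.2736 = 0.11801.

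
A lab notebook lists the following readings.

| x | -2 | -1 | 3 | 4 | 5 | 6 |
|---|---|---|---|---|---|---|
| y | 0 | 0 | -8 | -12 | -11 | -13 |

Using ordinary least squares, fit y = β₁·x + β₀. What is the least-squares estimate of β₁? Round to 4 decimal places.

β₁ = -1.7757

The normal equations are: 91·β₁ + 15·β₀ = -205;  15·β₁ + 6·β₀ = -44.
(Σx·x = 91, Σx = 15, Σ1 = 6, Σx·y = -205, Σy = -44.)
Δ = 91·6 − 15² = 321.
β₁ = ((-205)·6 − 15·(-44))/321 = -190/107; β₀ = (91·(-44) − 15·(-205))/321 = -929/321.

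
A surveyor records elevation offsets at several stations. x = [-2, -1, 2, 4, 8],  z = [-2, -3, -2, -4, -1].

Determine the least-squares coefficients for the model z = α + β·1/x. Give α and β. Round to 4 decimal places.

From the data, Σ1 = 5, Σ1/x = -5/8, Σ1/x·1/x = 101/64.
And Σz = -12, Σ1/x·z = 15/8.
det = 5·(101/64) − (-5/8)² = 15/2.
α = ((-12)·(101/64) − (-5/8)·(15/8))/(15/2) = -379/160; β = (5·(15/8) − (-5/8)·(-12))/(15/2) = 1/4.

α = -2.3688, β = 0.2500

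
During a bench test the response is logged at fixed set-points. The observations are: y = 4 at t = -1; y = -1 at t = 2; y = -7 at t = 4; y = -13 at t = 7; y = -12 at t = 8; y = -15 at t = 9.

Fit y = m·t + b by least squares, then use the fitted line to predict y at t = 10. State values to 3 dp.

ŷ = -17.229

MᵀM·[m, b]ᵀ = Mᵀy reads: 215·m + 29·b = -356;  29·m + 6·b = -44.
(Σt·t = 215, Σt = 29, Σ1 = 6, Σt·y = -356, Σy = -44.)
Δ = 215·6 − 29² = 449.
m = ((-356)·6 − 29·(-44))/449 = -860/449; b = (215·(-44) − 29·(-356))/449 = 864/449.
At t = 10: ŷ = (-860/449)·(10) + (864/449)·(1) = -7736/449.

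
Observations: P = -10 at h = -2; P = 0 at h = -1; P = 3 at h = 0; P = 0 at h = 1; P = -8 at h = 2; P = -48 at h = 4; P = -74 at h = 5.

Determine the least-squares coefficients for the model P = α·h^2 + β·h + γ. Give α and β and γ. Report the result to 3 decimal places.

Sums needed: Σh^2·h^2 = 915, Σh^2·h = 189, Σh^2 = 51, Σh·h = 51, Σh = 9, Σ1 = 7.
For AᵀP: Σh^2·P = -2690, Σh·P = -558, ΣP = -137.
Normal equations: [[915, 189, 51]; [189, 51, 9]; [51, 9, 7]]·[α, β, γ]ᵀ = [-2690, -558, -137]ᵀ.
Row-reducing yields α = -11419/3612, β = 255/1204, γ = 960/301.

α = -3.161, β = 0.212, γ = 3.189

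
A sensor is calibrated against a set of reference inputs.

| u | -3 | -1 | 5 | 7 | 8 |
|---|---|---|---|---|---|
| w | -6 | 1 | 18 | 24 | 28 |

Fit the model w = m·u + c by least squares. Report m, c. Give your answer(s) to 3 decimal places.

m = 3.006, c = 3.380

The normal system XᵀX·[m, c]ᵀ = Xᵀw is [[148, 16]; [16, 5]]·[m, c]ᵀ = [499, 65]ᵀ.
Eliminating c: 5·(row 1) − 16·(row 2) gives 484·m = 5·499 − 16·65 = 1455, so m = 1455/484.
Then c = (65 − 16·(1455/484))/5 = 409/121.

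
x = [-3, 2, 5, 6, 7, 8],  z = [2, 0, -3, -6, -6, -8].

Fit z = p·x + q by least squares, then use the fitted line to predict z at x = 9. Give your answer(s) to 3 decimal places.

Compute the Gram sums: Σx·x = 187, Σx = 25, Σ1 = 6.
Right-hand side: Σx·z = -163, Σz = -21.
Normal equations: [[187, 25]; [25, 6]]·[p, q]ᵀ = [-163, -21]ᵀ.
Δ = 187·6 − 25² = 497.
p = ((-163)·6 − 25·(-21))/497 = -453/497; q = (187·(-21) − 25·(-163))/497 = 148/497.
At x = 9: ẑ = (-453/497)·(9) + (148/497)·(1) = -3929/497.

ẑ = -7.905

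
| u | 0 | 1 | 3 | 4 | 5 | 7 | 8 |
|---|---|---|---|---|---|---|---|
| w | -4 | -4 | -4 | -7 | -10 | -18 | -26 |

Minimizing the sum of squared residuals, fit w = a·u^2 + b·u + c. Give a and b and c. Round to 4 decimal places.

Forming MᵀM = [[7460, 1072, 164]; [1072, 164, 28]; [164, 28, 7]] and Mᵀw = [-2948, -428, -73]ᵀ gives MᵀM·[a, b, c]ᵀ = Mᵀw.
Row-reducing yields a = -262/507, b = 770/507, c = -743/169.

a = -0.5168, b = 1.5187, c = -4.3964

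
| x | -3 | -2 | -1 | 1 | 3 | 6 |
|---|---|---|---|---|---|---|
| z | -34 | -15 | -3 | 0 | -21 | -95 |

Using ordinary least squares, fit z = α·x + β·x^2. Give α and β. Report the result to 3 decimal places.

α = 2.039, β = -2.983

Compute the Gram sums: Σx·x = 60, Σx·x^2 = 208, Σx^2·x^2 = 1476.
And Σx·z = -498, Σx^2·z = -3978.
Normal equations: [[60, 208]; [208, 1476]]·[α, β]ᵀ = [-498, -3978]ᵀ.
det = 60·1476 − 208² = 45296.
α = ((-498)·1476 − 208·(-3978))/45296 = 11547/5662; β = (60·(-3978) − 208·(-498))/45296 = -16887/5662.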